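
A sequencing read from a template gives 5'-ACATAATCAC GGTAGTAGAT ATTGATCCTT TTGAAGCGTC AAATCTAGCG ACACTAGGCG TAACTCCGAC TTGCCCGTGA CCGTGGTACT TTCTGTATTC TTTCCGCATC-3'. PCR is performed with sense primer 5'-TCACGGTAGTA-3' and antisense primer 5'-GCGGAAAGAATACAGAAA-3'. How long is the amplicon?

Scanning the template, TCACGGTAGTA occurs at positions 7–17; this primer anneals to the bottom strand there with its 3' end pointing downstream.
Reverse complement of the reverse primer: TTTCTGTATTCTTTCCGC. This occurs on the top strand at positions 90–107.
Product length = (reverse-primer end) − (forward-primer start) + 1 = 107 − 7 + 1 = 101 bp.

101 bp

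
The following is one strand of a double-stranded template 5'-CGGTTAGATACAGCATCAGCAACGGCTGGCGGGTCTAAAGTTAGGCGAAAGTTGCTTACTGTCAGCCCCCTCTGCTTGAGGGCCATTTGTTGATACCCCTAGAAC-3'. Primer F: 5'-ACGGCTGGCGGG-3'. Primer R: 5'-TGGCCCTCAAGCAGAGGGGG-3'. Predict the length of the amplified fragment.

Forward primer ACGGCTGGCGGG is found on the top strand at positions 22–33.
Reverse complement of the reverse primer: CCCCCTCTGCTTGAGGGCCA. This occurs on the top strand at positions 66–85.
The product runs from position 22 to position 85, so its length is 85 − 22 + 1 = 64 bp.

64 bp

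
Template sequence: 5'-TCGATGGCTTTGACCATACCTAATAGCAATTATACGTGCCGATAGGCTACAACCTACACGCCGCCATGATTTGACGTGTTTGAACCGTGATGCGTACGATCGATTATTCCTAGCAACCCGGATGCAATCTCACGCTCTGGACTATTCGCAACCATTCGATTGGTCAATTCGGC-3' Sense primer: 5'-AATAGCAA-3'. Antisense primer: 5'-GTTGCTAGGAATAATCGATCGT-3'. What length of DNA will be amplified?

The forward primer matches the template at positions 22–29.
Taking the reverse complement of GTTGCTAGGAATAATCGATCGT gives ACGATCGATTATTCCTAGCAAC, found at positions 96–117 on the template; the primer anneals here to the top strand with its 3' end pointing upstream.
Product length = (reverse-primer end) − (forward-primer start) + 1 = 117 − 22 + 1 = 96 bp.

96 bp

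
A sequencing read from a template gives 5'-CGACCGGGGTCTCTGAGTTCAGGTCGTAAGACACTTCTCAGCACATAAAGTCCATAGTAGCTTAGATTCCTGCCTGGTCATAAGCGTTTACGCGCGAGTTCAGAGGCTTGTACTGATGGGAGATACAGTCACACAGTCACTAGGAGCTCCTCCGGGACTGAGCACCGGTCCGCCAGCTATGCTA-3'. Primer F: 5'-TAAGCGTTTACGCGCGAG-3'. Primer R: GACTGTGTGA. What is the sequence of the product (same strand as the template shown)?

5'-TAAGCGTTTACGCGCGAGTTCAGAGGCTTGTACTGATGGGAGATACAGTCACACAGTC-3'

Forward primer TAAGCGTTTACGCGCGAG is found on the top strand at positions 81–98.
Taking the reverse complement of GACTGTGTGA gives TCACACAGTC, found at positions 129–138 on the template; the primer anneals here to the top strand with its 3' end pointing upstream.
The product is the template from position 81 through 138 (58 bp).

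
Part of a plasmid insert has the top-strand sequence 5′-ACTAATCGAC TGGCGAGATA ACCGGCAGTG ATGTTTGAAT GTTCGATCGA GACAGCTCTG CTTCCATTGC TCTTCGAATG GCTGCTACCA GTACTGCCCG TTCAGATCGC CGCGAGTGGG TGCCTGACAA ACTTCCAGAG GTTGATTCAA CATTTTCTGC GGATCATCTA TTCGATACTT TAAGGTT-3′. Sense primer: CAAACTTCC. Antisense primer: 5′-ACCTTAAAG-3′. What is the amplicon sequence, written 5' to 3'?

The forward primer matches the template at positions 128–136.
Taking the reverse complement of ACCTTAAAG gives CTTTAAGGT, found at positions 178–186 on the template; the primer anneals here to the top strand with its 3' end pointing upstream.
The product is the template from position 128 through 186 (59 bp).

5'-CAAACTTCCAGAGGTTGATTCAACATTTTCTGCGGATCATCTATTCGATACTTTAAGGT-3'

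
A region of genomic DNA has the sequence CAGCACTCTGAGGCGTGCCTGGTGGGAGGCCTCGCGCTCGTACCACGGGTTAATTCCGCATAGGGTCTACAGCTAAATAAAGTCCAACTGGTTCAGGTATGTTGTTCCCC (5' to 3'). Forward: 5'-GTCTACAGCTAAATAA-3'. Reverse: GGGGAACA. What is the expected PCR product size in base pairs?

46 bp

The forward primer matches the template at positions 65–80.
Taking the reverse complement of GGGGAACA gives TGTTCCCC, found at positions 103–110 on the template; the primer anneals here to the top strand with its 3' end pointing upstream.
The product runs from position 65 to position 110, so its length is 110 − 65 + 1 = 46 bp.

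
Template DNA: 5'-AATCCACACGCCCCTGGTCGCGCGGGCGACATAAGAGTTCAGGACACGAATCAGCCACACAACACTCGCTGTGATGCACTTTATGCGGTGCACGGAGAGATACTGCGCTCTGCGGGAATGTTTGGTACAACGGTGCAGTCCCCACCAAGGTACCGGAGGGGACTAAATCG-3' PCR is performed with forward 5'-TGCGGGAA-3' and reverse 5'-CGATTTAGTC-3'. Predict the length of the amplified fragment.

60 bp

Scanning the template, TGCGGGAA occurs at positions 111–118; this primer anneals to the bottom strand there with its 3' end pointing downstream.
Reverse complement of the reverse primer: GACTAAATCG. This occurs on the top strand at positions 161–170.
Amplicon spans positions 111–170: 60 bp.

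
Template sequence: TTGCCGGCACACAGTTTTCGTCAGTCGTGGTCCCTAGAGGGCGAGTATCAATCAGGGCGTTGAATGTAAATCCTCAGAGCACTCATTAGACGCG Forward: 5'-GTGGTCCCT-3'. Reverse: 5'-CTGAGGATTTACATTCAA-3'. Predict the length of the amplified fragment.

51 bp

Forward primer GTGGTCCCT is found on the top strand at positions 27–35.
Taking the reverse complement of CTGAGGATTTACATTCAA gives TTGAATGTAAATCCTCAG, found at positions 60–77 on the template; the primer anneals here to the top strand with its 3' end pointing upstream.
Amplicon spans positions 27–77: 51 bp.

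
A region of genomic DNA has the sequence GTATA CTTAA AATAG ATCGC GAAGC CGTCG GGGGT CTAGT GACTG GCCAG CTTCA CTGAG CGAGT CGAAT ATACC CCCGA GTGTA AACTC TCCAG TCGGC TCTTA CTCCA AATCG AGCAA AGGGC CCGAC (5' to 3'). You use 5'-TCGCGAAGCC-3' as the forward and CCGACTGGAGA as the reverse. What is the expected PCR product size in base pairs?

Forward primer TCGCGAAGCC is found on the top strand at positions 17–26.
The reverse primer's reverse complement is TCTCCAGTCGG, which matches the template at positions 89–99.
Product length = (reverse-primer end) − (forward-primer start) + 1 = 99 − 17 + 1 = 83 bp.

83 bp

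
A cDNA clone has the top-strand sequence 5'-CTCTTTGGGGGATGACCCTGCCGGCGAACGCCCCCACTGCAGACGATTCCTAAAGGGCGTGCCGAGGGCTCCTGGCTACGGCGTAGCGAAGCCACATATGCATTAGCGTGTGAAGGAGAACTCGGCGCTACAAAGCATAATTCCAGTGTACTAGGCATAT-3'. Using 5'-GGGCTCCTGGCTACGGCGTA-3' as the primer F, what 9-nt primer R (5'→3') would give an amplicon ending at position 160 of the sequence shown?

The forward primer binds at positions 66–85; the product's 3' end on the top strand is position 160.
The reverse primer anneals to the top strand over positions 152–160, i.e. to TAGGCATAT.
Its sequence written 5'→3' is the reverse complement: ATATGCCTA.

5'-ATATGCCTA-3'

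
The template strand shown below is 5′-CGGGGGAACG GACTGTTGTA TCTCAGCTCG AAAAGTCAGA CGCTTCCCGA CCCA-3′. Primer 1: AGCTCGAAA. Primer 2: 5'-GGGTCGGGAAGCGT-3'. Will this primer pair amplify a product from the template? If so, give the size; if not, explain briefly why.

Yes — a 29 bp product.

Primer 1 (AGCTCGAAA) matches the top strand at positions 25–33; it acts as a forward primer.
Primer 2's reverse complement is ACGCTTCCCGACCC, matching the top strand at positions 40–53; it acts as a reverse primer.
The 3' ends face each other across positions 25–53, giving a 29 bp product.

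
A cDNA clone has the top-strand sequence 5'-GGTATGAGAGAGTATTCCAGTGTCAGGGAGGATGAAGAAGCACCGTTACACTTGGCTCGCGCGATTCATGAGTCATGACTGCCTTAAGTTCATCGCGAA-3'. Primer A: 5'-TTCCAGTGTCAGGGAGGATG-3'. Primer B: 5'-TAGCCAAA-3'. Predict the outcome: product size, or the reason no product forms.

No product — primer B has no binding site in the template.

Primer B (TAGCCAAA) does not match the top strand, and its reverse complement TTTGGCTA does not match either.
With no annealing site for primer B, no amplification occurs.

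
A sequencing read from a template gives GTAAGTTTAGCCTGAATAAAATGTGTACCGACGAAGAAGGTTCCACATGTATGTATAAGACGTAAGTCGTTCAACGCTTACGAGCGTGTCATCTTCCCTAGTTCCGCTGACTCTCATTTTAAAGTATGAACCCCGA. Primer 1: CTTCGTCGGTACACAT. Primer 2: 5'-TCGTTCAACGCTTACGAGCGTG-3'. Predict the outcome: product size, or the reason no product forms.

No product — the primers' 3' ends point away from each other.

Primer 1 (CTTCGTCGGTACACAT) has reverse complement ATGTGTACCGACGAAG, which matches the top strand at positions 21–36; primer 1 anneals to the top strand there with its 3' end pointing upstream toward position 21.
Primer 2 (TCGTTCAACGCTTACGAGCGTG) matches the top strand directly at positions 67–88; it anneals to the bottom strand with its 3' end pointing downstream toward position 88.
The 3' ends diverge (primer 1 extends toward position 1, primer 2 toward position 136), so the primers never converge on a shared product.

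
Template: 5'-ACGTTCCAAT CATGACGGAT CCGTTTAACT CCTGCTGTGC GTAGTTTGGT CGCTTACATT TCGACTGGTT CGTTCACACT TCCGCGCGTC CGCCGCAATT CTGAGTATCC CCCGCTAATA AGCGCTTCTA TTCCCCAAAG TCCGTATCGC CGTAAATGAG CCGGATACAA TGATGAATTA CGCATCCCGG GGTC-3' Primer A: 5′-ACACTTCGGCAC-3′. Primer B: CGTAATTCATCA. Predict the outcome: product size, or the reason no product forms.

No product — primer A has no binding site in the template.

Primer A (ACACTTCGGCAC) does not match the top strand, and its reverse complement GTGCCGAAGTGT does not match either.
With no annealing site for primer A, no amplification occurs.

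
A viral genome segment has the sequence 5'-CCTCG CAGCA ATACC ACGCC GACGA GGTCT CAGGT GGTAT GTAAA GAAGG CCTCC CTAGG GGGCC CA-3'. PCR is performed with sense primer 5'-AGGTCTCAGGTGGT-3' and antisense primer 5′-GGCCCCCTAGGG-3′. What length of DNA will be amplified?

The forward primer matches the template at positions 25–38.
The reverse primer's reverse complement is CCCTAGGGGGCC, which matches the template at positions 54–65.
Amplicon spans positions 25–65: 41 bp.

41 bp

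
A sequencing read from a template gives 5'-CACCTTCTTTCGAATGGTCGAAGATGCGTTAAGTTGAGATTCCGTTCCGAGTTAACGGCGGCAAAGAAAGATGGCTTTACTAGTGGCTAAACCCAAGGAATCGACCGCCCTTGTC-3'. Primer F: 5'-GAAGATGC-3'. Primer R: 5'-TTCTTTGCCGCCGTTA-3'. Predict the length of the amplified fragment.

49 bp

Scanning the template, GAAGATGC occurs at positions 20–27; this primer anneals to the bottom strand there with its 3' end pointing downstream.
Reverse complement of the reverse primer: TAACGGCGGCAAAGAA. This occurs on the top strand at positions 53–68.
Amplicon spans positions 20–68: 49 bp.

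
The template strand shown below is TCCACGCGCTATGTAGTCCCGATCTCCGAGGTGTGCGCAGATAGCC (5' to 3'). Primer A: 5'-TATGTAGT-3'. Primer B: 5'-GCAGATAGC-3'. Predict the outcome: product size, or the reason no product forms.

No product — both primers anneal to the same strand and extend in the same direction.

Primer A (TATGTAGT) matches the top strand at positions 10–17 (3' end points downstream).
Primer B (GCAGATAGC) also matches the top strand directly, at positions 37–45 — its reverse complement GCTATCTGC is not present.
Both primers anneal to the bottom strand with 3' ends pointing the same way, so neither can prime synthesis back toward the other.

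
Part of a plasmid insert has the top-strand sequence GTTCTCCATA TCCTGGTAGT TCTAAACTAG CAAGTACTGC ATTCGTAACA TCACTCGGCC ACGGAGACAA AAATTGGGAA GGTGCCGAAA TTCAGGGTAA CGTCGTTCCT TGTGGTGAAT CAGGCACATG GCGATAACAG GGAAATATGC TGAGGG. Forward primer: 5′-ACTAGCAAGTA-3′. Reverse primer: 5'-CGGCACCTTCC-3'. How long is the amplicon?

62 bp

Forward primer ACTAGCAAGTA is found on the top strand at positions 26–36.
The reverse primer's reverse complement is GGAAGGTGCCG, which matches the template at positions 77–87.
The product runs from position 26 to position 87, so its length is 87 − 26 + 1 = 62 bp.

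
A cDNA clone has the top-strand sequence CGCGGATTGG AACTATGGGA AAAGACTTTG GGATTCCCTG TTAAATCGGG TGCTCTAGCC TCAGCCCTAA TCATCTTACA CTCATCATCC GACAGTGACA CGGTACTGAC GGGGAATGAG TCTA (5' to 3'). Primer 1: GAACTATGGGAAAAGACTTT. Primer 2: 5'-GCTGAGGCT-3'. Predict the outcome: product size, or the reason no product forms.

Yes — a 56 bp product.

Primer 1 (GAACTATGGGAAAAGACTTT) matches the top strand at positions 10–29; it acts as a forward primer.
Primer 2's reverse complement is AGCCTCAGC, matching the top strand at positions 57–65; it acts as a reverse primer.
The 3' ends face each other across positions 10–65, giving a 56 bp product.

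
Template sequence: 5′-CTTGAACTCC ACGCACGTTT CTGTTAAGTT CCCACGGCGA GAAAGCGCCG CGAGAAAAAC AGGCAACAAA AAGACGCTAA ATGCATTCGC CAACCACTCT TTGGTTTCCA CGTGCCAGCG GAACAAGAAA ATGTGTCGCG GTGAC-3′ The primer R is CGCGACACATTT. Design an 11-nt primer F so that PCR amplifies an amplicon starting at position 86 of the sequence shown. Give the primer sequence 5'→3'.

The reverse primer's reverse complement AAATGTGTCGCG matches the template at positions 129–140; the product starts at position 86.
The forward primer is identical to the top strand over positions 86–96: TTCGCCAACCA.

5'-TTCGCCAACCA-3'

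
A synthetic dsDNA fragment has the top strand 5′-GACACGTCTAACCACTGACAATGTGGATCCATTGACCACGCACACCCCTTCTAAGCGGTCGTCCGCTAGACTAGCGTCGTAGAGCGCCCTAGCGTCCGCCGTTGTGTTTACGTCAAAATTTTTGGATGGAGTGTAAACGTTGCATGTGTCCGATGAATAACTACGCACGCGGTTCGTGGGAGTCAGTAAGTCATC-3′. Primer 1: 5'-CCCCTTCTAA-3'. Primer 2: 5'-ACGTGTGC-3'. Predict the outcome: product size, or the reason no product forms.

Primer 2 (ACGTGTGC) does not match the top strand, and its reverse complement GCACACGT does not match either.
With no annealing site for primer 2, no amplification occurs.

No product — primer 2 has no binding site in the template.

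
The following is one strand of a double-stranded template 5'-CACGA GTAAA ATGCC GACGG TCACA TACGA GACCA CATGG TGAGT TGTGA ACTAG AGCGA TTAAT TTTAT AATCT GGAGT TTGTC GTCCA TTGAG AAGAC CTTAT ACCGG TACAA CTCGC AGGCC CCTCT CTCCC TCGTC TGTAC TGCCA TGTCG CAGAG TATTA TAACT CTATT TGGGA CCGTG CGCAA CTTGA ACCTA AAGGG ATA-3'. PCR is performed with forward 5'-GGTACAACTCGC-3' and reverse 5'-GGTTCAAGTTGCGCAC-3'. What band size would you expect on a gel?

Scanning the template, GGTACAACTCGC occurs at positions 109–120; this primer anneals to the bottom strand there with its 3' end pointing downstream.
The reverse primer's reverse complement is GTGCGCAACTTGAACC, which matches the template at positions 183–198.
Product length = (reverse-primer end) − (forward-primer start) + 1 = 198 − 109 + 1 = 90 bp.

90 bp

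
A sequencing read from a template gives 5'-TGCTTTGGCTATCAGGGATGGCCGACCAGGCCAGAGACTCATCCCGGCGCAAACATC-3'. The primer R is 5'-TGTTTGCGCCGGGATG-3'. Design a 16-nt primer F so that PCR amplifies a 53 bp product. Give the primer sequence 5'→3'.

5'-CTTTGGCTATCAGGGA-3'

The reverse primer's reverse complement CATCCCGGCGCAAACA matches the template at positions 40–55, so the product ends at position 55.
A 53 bp product then starts at position 55 − 53 + 1 = 3.
The forward primer is identical to the top strand there: CTTTGGCTATCAGGGA.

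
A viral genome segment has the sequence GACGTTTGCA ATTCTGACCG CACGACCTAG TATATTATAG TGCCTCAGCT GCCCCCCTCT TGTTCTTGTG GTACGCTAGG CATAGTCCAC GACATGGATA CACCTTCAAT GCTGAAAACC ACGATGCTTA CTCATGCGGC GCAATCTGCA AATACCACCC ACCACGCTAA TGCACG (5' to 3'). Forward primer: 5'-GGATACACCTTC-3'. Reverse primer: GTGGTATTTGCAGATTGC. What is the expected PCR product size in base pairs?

The forward primer matches the template at positions 96–107.
Taking the reverse complement of GTGGTATTTGCAGATTGC gives GCAATCTGCAAATACCAC, found at positions 141–158 on the template; the primer anneals here to the top strand with its 3' end pointing upstream.
The product runs from position 96 to position 158, so its length is 158 − 96 + 1 = 63 bp.

63 bp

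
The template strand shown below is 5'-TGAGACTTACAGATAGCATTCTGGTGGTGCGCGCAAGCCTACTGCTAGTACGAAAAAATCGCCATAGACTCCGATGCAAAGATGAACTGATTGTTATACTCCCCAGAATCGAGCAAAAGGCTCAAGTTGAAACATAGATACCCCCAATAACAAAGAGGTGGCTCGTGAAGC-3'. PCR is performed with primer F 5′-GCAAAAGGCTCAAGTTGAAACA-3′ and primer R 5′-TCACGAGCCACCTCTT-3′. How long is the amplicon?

56 bp

The forward primer matches the template at positions 113–134.
Reverse complement of the reverse primer: AAGAGGTGGCTCGTGA. This occurs on the top strand at positions 153–168.
Amplicon spans positions 113–168: 56 bp.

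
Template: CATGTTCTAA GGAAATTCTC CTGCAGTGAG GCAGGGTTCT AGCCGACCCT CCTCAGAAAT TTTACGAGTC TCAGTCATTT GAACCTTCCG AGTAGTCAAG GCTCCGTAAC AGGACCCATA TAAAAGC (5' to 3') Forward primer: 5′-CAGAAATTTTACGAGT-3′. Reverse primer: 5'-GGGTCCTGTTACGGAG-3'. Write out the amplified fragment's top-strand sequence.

5'-CAGAAATTTTACGAGTCTCAGTCATTTGAACCTTCCGAGTAGTCAAGGCTCCGTAACAGGACCC-3'

Scanning the template, CAGAAATTTTACGAGT occurs at positions 54–69; this primer anneals to the bottom strand there with its 3' end pointing downstream.
Taking the reverse complement of GGGTCCTGTTACGGAG gives CTCCGTAACAGGACCC, found at positions 102–117 on the template; the primer anneals here to the top strand with its 3' end pointing upstream.
The product is the template from position 54 through 117 (64 bp).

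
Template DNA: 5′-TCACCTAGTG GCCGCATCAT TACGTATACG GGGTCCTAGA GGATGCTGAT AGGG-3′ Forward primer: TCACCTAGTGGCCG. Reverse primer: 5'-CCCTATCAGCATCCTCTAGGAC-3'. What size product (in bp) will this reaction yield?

Scanning the template, TCACCTAGTGGCCG occurs at positions 1–14; this primer anneals to the bottom strand there with its 3' end pointing downstream.
Reverse complement of the reverse primer: GTCCTAGAGGATGCTGATAGGG. This occurs on the top strand at positions 33–54.
The product runs from position 1 to position 54, so its length is 54 − 1 + 1 = 54 bp.

54 bp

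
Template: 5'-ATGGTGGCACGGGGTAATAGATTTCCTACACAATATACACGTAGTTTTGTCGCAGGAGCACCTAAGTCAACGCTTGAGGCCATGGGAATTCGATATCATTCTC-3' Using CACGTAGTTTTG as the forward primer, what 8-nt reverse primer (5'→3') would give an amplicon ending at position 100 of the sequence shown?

5'-AATGATAT-3'

The forward primer binds at positions 38–49; the product's 3' end on the top strand is position 100.
The reverse primer anneals to the top strand over positions 93–100, i.e. to ATATCATT.
Its sequence written 5'→3' is the reverse complement: AATGATAT.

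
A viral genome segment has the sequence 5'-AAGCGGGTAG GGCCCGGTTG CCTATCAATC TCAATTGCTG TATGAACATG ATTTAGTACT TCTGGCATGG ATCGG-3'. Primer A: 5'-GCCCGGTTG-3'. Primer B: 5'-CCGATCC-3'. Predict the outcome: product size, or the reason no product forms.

Yes — a 64 bp product.

Primer A (GCCCGGTTG) matches the top strand at positions 12–20; it acts as a forward primer.
Primer B's reverse complement is GGATCGG, matching the top strand at positions 69–75; it acts as a reverse primer.
The 3' ends face each other across positions 12–75, giving a 64 bp product.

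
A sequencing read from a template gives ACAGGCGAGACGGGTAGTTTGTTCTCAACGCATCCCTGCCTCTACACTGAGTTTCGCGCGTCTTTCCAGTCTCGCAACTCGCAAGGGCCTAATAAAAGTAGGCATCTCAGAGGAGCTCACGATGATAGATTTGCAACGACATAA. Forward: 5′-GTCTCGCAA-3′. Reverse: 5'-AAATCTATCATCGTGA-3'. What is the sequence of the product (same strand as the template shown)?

5'-GTCTCGCAACTCGCAAGGGCCTAATAAAAGTAGGCATCTCAGAGGAGCTCACGATGATAGATTT-3'

Forward primer GTCTCGCAA is found on the top strand at positions 69–77.
Taking the reverse complement of AAATCTATCATCGTGA gives TCACGATGATAGATTT, found at positions 117–132 on the template; the primer anneals here to the top strand with its 3' end pointing upstream.
The product is the template from position 69 through 132 (64 bp).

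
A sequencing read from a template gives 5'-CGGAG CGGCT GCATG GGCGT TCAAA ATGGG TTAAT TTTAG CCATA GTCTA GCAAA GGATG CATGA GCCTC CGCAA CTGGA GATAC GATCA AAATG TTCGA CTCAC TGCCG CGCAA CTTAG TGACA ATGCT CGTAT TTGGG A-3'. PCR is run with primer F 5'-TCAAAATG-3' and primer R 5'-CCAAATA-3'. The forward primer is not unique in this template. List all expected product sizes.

The forward primer TCAAAATG matches the top strand at positions 21–28, 88–95.
The reverse primer's reverse complement is TATTTGG, matching at positions 133–139.
Each forward site pairs with the reverse site to give a product ending at position 139: sizes 119, 52 bp.

119 bp, 52 bp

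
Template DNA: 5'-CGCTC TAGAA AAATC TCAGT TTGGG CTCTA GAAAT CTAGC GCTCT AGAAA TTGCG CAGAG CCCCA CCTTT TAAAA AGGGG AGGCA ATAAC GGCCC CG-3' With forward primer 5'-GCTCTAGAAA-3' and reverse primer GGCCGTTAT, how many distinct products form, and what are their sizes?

Three products: 93 bp, 70 bp, 54 bp

The forward primer GCTCTAGAAA matches the top strand at positions 2–11, 25–34, 41–50.
The reverse primer's reverse complement is ATAACGGCC, matching at positions 86–94.
Each forward site pairs with the reverse site to give a product ending at position 94: sizes 93, 70, 54 bp.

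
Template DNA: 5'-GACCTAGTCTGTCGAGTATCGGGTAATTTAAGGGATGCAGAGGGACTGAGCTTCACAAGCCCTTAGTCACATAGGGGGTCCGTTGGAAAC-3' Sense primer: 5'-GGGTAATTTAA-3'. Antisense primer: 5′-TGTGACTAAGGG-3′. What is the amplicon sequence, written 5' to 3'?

5'-GGGTAATTTAAGGGATGCAGAGGGACTGAGCTTCACAAGCCCTTAGTCACA-3'

Forward primer GGGTAATTTAA is found on the top strand at positions 21–31.
Reverse complement of the reverse primer: CCCTTAGTCACA. This occurs on the top strand at positions 60–71.
The product is the template from position 21 through 71 (51 bp).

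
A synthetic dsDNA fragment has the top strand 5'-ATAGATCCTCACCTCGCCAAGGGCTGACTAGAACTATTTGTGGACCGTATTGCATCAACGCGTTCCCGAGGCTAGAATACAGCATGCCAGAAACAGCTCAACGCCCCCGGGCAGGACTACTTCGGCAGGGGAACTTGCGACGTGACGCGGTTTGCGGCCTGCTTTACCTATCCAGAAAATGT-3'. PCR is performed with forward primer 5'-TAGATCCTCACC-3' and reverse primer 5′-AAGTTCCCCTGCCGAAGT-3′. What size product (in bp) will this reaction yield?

135 bp

Forward primer TAGATCCTCACC is found on the top strand at positions 2–13.
Reverse complement of the reverse primer: ACTTCGGCAGGGGAACTT. This occurs on the top strand at positions 119–136.
The product runs from position 2 to position 136, so its length is 136 − 2 + 1 = 135 bp.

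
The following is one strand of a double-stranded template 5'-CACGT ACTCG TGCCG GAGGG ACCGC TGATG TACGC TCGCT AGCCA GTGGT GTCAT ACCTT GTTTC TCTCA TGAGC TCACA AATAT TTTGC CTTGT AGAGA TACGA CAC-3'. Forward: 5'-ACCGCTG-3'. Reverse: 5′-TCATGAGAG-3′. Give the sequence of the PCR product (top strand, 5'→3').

5'-ACCGCTGATGTACGCTCGCTAGCCAGTGGTGTCATACCTTGTTTCTCTCATGA-3'

Forward primer ACCGCTG is found on the top strand at positions 21–27.
Reverse complement of the reverse primer: CTCTCATGA. This occurs on the top strand at positions 65–73.
The product is the template from position 21 through 73 (53 bp).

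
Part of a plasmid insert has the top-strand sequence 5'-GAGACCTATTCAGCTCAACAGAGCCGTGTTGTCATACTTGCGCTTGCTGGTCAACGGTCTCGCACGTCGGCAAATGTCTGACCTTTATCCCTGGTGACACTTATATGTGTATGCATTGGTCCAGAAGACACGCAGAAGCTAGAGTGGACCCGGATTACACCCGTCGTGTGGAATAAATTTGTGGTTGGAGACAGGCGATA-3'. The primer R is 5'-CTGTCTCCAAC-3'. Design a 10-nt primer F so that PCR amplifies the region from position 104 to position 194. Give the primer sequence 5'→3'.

The reverse primer's reverse complement GTTGGAGACAG matches the template at positions 184–194; the product starts at position 104.
The forward primer is identical to the top strand over positions 104–113: TATGTGTATG.

5'-TATGTGTATG-3'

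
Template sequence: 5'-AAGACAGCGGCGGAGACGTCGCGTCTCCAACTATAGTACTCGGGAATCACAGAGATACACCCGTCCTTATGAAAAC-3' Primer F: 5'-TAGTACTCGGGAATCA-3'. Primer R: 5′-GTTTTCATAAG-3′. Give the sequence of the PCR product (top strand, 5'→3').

5'-TAGTACTCGGGAATCACAGAGATACACCCGTCCTTATGAAAAC-3'

Forward primer TAGTACTCGGGAATCA is found on the top strand at positions 34–49.
Taking the reverse complement of GTTTTCATAAG gives CTTATGAAAAC, found at positions 66–76 on the template; the primer anneals here to the top strand with its 3' end pointing upstream.
The product is the template from position 34 through 76 (43 bp).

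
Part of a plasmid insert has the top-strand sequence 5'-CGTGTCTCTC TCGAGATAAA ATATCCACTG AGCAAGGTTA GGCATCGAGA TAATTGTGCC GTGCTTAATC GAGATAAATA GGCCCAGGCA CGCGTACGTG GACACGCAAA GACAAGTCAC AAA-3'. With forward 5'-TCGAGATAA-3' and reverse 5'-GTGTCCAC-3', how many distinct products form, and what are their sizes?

Three products: 95 bp, 61 bp, 37 bp

The forward primer TCGAGATAA matches the top strand at positions 11–19, 45–53, 69–77.
The reverse primer's reverse complement is GTGGACAC, matching at positions 98–105.
Each forward site pairs with the reverse site to give a product ending at position 105: sizes 95, 61, 37 bp.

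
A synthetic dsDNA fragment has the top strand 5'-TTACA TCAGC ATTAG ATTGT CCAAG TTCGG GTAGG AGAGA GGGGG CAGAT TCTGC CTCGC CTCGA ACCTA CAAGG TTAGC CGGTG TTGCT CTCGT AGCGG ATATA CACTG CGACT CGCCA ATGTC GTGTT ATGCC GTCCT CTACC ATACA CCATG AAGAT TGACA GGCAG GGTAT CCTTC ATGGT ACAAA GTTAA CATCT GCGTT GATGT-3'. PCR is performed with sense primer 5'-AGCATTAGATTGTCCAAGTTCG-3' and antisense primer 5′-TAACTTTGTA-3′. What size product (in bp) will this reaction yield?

187 bp

Forward primer AGCATTAGATTGTCCAAGTTCG is found on the top strand at positions 8–29.
The reverse primer's reverse complement is TACAAAGTTA, which matches the template at positions 185–194.
The product runs from position 8 to position 194, so its length is 194 − 8 + 1 = 187 bp.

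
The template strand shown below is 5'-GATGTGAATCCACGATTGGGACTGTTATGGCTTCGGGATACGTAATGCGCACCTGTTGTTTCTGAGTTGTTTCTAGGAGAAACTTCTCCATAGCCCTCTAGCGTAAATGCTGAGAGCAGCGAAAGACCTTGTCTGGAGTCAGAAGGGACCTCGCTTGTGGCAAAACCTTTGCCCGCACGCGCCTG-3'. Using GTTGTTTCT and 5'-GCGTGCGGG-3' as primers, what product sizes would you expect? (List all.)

The forward primer GTTGTTTCT matches the top strand at positions 55–63, 66–74.
The reverse primer's reverse complement is CCCGCACGC, matching at positions 172–180.
Each forward site pairs with the reverse site to give a product ending at position 180: sizes 126, 115 bp.

126 bp, 115 bp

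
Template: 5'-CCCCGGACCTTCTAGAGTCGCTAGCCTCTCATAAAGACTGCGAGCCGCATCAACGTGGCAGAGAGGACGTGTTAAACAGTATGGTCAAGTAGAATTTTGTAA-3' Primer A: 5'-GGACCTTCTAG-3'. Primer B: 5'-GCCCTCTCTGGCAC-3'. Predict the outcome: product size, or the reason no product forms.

Primer B (GCCCTCTCTGGCAC) does not match the top strand, and its reverse complement GTGCCAGAGAGGGC does not match either.
With no annealing site for primer B, no amplification occurs.

No product — primer B has no binding site in the template.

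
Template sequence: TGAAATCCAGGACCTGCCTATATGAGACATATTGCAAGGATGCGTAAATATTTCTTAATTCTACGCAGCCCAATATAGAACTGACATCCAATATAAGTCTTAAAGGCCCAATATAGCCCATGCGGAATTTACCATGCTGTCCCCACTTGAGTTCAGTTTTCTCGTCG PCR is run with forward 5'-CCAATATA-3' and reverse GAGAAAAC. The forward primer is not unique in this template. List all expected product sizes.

The forward primer CCAATATA matches the top strand at positions 70–77, 88–95, 108–115.
The reverse primer's reverse complement is GTTTTCTC, matching at positions 156–163.
Each forward site pairs with the reverse site to give a product ending at position 163: sizes 94, 76, 56 bp.

94 bp, 76 bp, 56 bp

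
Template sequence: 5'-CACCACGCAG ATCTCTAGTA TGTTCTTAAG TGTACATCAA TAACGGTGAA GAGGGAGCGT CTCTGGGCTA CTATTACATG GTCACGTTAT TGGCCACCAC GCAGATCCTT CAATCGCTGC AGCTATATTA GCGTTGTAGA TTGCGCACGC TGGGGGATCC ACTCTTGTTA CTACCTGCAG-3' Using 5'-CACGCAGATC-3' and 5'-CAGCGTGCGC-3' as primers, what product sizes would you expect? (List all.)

The forward primer CACGCAGATC matches the top strand at positions 4–13, 98–107.
The reverse primer's reverse complement is GCGCACGCTG, matching at positions 143–152.
Each forward site pairs with the reverse site to give a product ending at position 152: sizes 149, 55 bp.

149 bp, 55 bp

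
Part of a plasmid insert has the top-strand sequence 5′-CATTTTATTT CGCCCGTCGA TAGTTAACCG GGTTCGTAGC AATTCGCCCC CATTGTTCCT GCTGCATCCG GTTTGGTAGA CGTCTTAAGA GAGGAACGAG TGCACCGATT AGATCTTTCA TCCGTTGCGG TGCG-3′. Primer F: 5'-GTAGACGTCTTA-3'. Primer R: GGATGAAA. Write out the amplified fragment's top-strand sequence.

5'-GTAGACGTCTTAAGAGAGGAACGAGTGCACCGATTAGATCTTTCATCC-3'

Scanning the template, GTAGACGTCTTA occurs at positions 76–87; this primer anneals to the bottom strand there with its 3' end pointing downstream.
Reverse complement of the reverse primer: TTTCATCC. This occurs on the top strand at positions 116–123.
The product is the template from position 76 through 123 (48 bp).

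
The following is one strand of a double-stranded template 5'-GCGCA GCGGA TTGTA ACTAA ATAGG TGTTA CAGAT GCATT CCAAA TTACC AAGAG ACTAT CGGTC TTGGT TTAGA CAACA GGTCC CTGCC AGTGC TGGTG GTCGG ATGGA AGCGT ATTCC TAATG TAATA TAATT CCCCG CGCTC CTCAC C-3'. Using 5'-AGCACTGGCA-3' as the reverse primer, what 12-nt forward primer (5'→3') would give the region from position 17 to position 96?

The reverse primer's reverse complement TGCCAGTGCT matches the template at positions 87–96; the product starts at position 17.
The forward primer is identical to the top strand over positions 17–28: CTAAATAGGTGT.

5'-CTAAATAGGTGT-3'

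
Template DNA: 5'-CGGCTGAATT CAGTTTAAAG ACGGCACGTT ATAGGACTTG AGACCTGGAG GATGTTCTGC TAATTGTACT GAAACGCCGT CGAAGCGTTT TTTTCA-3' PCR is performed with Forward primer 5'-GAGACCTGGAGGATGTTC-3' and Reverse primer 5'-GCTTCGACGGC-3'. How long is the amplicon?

47 bp

The forward primer matches the template at positions 40–57.
Taking the reverse complement of GCTTCGACGGC gives GCCGTCGAAGC, found at positions 76–86 on the template; the primer anneals here to the top strand with its 3' end pointing upstream.
Product length = (reverse-primer end) − (forward-primer start) + 1 = 86 − 40 + 1 = 47 bp.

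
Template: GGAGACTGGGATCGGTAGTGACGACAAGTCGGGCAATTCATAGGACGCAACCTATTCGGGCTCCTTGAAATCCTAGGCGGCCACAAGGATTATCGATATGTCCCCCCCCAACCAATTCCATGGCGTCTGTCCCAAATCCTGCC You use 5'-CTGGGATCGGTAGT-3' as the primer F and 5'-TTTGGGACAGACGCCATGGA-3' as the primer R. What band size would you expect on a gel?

131 bp

Forward primer CTGGGATCGGTAGT is found on the top strand at positions 6–19.
The reverse primer's reverse complement is TCCATGGCGTCTGTCCCAAA, which matches the template at positions 117–136.
The product runs from position 6 to position 136, so its length is 136 − 6 + 1 = 131 bp.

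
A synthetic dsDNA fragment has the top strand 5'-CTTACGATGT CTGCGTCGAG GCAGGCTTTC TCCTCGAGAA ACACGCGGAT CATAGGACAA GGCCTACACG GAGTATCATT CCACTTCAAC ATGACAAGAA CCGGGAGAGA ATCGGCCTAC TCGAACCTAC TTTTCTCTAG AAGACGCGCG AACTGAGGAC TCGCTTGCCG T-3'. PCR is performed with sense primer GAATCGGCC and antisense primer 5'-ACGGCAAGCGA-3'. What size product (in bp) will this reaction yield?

The forward primer matches the template at positions 109–117.
The reverse primer's reverse complement is TCGCTTGCCGT, which matches the template at positions 161–171.
Product length = (reverse-primer end) − (forward-primer start) + 1 = 171 − 109 + 1 = 63 bp.

63 bp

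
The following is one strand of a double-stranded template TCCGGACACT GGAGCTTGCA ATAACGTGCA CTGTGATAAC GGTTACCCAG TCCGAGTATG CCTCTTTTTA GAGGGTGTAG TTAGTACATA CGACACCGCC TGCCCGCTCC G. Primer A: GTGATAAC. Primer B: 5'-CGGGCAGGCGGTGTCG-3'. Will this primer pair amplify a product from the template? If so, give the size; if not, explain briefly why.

Yes — a 74 bp product.

Primer A (GTGATAAC) matches the top strand at positions 33–40; it acts as a forward primer.
Primer B's reverse complement is CGACACCGCCTGCCCG, matching the top strand at positions 91–106; it acts as a reverse primer.
The 3' ends face each other across positions 33–106, giving a 74 bp product.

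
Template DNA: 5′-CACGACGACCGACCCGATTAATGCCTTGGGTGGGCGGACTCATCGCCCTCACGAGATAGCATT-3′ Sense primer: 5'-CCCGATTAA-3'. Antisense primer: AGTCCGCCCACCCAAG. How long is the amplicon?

28 bp

Scanning the template, CCCGATTAA occurs at positions 13–21; this primer anneals to the bottom strand there with its 3' end pointing downstream.
Reverse complement of the reverse primer: CTTGGGTGGGCGGACT. This occurs on the top strand at positions 25–40.
The product runs from position 13 to position 40, so its length is 40 − 13 + 1 = 28 bp.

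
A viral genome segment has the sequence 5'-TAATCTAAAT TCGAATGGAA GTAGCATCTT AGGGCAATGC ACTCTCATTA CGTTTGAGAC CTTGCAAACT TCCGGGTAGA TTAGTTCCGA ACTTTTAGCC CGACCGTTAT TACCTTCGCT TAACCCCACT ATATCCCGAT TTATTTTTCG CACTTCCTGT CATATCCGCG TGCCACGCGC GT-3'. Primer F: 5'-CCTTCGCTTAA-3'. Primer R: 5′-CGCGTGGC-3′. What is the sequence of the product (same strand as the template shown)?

Scanning the template, CCTTCGCTTAA occurs at positions 113–123; this primer anneals to the bottom strand there with its 3' end pointing downstream.
Taking the reverse complement of CGCGTGGC gives GCCACGCG, found at positions 172–179 on the template; the primer anneals here to the top strand with its 3' end pointing upstream.
The product is the template from position 113 through 179 (67 bp).

5'-CCTTCGCTTAACCCCACTATATCCCGATTTATTTTTCGCACTTCCTGTCATATCCGCGTGCCACGCG-3'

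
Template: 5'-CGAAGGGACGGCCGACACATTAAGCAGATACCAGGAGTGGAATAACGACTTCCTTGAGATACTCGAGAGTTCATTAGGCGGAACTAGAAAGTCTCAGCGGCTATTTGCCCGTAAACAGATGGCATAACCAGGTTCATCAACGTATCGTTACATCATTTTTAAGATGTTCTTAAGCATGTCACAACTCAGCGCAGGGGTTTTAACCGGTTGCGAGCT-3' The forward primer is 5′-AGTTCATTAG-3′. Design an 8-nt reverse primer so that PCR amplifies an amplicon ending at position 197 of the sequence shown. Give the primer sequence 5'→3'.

The forward primer binds at positions 68–77; the product's 3' end on the top strand is position 197.
The reverse primer anneals to the top strand over positions 190–197, i.e. to CGCAGGGG.
Its sequence written 5'→3' is the reverse complement: CCCCTGCG.

5'-CCCCTGCG-3'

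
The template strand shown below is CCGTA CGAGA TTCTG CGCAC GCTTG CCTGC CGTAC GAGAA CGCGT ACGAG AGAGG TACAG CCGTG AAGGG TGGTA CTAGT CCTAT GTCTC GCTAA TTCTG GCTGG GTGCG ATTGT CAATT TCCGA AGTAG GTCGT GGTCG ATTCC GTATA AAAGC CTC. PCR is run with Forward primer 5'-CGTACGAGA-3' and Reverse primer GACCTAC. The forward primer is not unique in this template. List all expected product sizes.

132 bp, 103 bp, 91 bp

The forward primer CGTACGAGA matches the top strand at positions 2–10, 31–39, 43–51.
The reverse primer's reverse complement is GTAGGTC, matching at positions 127–133.
Each forward site pairs with the reverse site to give a product ending at position 133: sizes 132, 103, 91 bp.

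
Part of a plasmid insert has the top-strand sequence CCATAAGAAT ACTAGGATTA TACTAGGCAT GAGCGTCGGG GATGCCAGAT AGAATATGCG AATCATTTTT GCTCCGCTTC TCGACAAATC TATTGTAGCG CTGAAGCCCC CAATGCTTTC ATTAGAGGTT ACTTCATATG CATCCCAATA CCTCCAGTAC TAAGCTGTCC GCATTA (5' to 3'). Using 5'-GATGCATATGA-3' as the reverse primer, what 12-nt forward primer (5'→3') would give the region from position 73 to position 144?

5'-TCCGCTTCTCGA-3'

The reverse primer's reverse complement TCATATGCATC matches the template at positions 134–144; the product starts at position 73.
The forward primer is identical to the top strand over positions 73–84: TCCGCTTCTCGA.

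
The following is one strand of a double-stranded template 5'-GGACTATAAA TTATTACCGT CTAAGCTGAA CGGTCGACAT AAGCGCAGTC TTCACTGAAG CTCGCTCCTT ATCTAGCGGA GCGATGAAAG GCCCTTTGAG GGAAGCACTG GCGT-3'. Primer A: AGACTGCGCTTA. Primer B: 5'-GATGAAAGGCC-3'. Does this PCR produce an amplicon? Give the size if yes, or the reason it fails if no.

No product — the primers' 3' ends point away from each other.

Primer A (AGACTGCGCTTA) has reverse complement TAAGCGCAGTCT, which matches the top strand at positions 40–51; primer A anneals to the top strand there with its 3' end pointing upstream toward position 40.
Primer B (GATGAAAGGCC) matches the top strand directly at positions 83–93; it anneals to the bottom strand with its 3' end pointing downstream toward position 93.
The 3' ends diverge (primer A extends toward position 1, primer B toward position 114), so the primers never converge on a shared product.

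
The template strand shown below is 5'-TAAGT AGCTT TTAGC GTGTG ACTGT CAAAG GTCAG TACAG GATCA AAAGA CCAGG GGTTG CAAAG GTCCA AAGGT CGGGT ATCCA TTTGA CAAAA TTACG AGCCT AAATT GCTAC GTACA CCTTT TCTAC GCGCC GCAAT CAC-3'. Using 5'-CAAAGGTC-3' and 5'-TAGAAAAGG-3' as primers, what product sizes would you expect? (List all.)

104 bp, 69 bp, 61 bp

The forward primer CAAAGGTC matches the top strand at positions 26–33, 61–68, 69–76.
The reverse primer's reverse complement is CCTTTTCTA, matching at positions 121–129.
Each forward site pairs with the reverse site to give a product ending at position 129: sizes 104, 69, 61 bp.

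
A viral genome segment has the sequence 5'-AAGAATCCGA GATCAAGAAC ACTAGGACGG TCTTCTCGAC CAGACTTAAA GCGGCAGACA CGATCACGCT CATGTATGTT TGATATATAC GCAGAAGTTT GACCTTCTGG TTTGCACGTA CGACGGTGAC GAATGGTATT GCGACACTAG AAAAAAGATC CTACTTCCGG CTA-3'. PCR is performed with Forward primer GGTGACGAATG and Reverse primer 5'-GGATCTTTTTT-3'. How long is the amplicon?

Forward primer GGTGACGAATG is found on the top strand at positions 125–135.
The reverse primer's reverse complement is AAAAAAGATCC, which matches the template at positions 151–161.
Amplicon spans positions 125–161: 37 bp.

37 bp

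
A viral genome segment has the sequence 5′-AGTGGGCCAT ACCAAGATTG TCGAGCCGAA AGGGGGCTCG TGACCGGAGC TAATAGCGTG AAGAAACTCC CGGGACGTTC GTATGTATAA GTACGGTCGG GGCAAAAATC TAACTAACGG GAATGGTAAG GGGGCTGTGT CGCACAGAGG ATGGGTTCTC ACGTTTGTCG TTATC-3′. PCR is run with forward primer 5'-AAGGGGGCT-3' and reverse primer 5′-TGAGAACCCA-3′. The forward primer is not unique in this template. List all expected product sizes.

The forward primer AAGGGGGCT matches the top strand at positions 30–38, 128–136.
The reverse primer's reverse complement is TGGGTTCTCA, matching at positions 152–161.
Each forward site pairs with the reverse site to give a product ending at position 161: sizes 132, 34 bp.

132 bp, 34 bp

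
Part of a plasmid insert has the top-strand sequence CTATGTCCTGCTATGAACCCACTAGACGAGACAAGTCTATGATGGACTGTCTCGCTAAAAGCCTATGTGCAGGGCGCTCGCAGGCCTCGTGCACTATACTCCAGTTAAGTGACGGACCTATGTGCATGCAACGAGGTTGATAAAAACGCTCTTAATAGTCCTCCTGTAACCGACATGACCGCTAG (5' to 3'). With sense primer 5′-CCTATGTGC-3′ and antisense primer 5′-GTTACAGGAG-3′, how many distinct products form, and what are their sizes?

Two products: 109 bp, 54 bp

The forward primer CCTATGTGC matches the top strand at positions 62–70, 117–125.
The reverse primer's reverse complement is CTCCTGTAAC, matching at positions 161–170.
Each forward site pairs with the reverse site to give a product ending at position 170: sizes 109, 54 bp.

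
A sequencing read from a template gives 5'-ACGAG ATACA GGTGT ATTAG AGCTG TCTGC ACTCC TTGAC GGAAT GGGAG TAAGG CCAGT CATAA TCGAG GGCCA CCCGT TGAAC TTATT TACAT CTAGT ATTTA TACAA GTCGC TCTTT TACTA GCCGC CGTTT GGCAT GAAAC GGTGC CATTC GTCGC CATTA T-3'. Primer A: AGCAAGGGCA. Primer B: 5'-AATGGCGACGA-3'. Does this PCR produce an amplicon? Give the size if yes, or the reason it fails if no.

No product — primer A has no binding site in the template.

Primer A (AGCAAGGGCA) does not match the top strand, and its reverse complement TGCCCTTGCT does not match either.
With no annealing site for primer A, no amplification occurs.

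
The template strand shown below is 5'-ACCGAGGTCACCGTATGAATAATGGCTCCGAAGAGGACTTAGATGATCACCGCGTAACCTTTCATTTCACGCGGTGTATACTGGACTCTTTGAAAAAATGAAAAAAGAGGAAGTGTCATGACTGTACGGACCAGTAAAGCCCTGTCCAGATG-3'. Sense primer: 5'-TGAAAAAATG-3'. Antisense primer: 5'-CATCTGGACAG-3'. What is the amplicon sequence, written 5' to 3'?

Scanning the template, TGAAAAAATG occurs at positions 91–100; this primer anneals to the bottom strand there with its 3' end pointing downstream.
Reverse complement of the reverse primer: CTGTCCAGATG. This occurs on the top strand at positions 142–152.
The product is the template from position 91 through 152 (62 bp).

5'-TGAAAAAATGAAAAAAGAGGAAGTGTCATGACTGTACGGACCAGTAAAGCCCTGTCCAGATG-3'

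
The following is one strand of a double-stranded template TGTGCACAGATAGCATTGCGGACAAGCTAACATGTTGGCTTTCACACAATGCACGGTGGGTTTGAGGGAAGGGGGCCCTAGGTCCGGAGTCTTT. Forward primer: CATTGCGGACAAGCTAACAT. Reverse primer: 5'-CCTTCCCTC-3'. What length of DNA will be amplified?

59 bp

The forward primer matches the template at positions 14–33.
The reverse primer's reverse complement is GAGGGAAGG, which matches the template at positions 64–72.
Amplicon spans positions 14–72: 59 bp.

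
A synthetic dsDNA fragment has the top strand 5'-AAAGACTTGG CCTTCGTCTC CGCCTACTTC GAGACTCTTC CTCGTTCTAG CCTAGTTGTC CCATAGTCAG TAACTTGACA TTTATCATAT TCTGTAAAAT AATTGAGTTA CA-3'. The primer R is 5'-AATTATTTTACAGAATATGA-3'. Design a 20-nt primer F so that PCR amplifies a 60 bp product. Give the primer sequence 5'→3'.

The reverse primer's reverse complement TCATATTCTGTAAAATAATT matches the template at positions 85–104, so the product ends at position 104.
A 60 bp product then starts at position 104 − 60 + 1 = 45.
The forward primer is identical to the top strand there: TTCTAGCCTAGTTGTCCCAT.

5'-TTCTAGCCTAGTTGTCCCAT-3'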